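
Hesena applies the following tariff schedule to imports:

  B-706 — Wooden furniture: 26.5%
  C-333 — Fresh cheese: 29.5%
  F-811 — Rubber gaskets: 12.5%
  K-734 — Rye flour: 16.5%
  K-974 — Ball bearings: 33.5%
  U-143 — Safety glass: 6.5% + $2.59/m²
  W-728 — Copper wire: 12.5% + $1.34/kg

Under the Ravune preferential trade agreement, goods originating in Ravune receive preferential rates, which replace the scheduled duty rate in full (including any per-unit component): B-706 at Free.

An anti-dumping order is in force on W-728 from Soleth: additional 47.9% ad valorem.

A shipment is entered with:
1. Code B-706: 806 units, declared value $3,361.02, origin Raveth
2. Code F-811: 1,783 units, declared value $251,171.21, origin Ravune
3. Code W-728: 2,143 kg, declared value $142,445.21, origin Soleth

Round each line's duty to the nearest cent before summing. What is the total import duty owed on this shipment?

$121,195.60

Line 1 (B-706, Raveth, 806 units, $3,361.02):
Base rate for B-706 is 26.5%.
B-706 has an FTA preferential rate, but origin Raveth is not Ravune; base rate stands.
Duty = $3,361.02 × 26.5% = $890.67.
Line 2 (F-811, Ravune, 1,783 units, $251,171.21):
Base rate for F-811 is 12.5%.
Origin Ravune is the FTA partner but F-811 is not on the preference list; base rate stands.
Duty = $251,171.21 × 12.5% = $31,396.40.
Line 3 (W-728, Soleth, 2,143 kg, $142,445.21):
Base rate for W-728 is 12.5% + $1.34/kg.
Additional duty on W-728 from Soleth: +47.9%. Applied ad valorem rate: 12.5% + 47.9% = 60.4%.
Duty = $142,445.21 × 60.4% + 2,143 × $1.34 = $88,908.53.
Total = $890.67 + $31,396.40 + $88,908.53 = $121,195.60.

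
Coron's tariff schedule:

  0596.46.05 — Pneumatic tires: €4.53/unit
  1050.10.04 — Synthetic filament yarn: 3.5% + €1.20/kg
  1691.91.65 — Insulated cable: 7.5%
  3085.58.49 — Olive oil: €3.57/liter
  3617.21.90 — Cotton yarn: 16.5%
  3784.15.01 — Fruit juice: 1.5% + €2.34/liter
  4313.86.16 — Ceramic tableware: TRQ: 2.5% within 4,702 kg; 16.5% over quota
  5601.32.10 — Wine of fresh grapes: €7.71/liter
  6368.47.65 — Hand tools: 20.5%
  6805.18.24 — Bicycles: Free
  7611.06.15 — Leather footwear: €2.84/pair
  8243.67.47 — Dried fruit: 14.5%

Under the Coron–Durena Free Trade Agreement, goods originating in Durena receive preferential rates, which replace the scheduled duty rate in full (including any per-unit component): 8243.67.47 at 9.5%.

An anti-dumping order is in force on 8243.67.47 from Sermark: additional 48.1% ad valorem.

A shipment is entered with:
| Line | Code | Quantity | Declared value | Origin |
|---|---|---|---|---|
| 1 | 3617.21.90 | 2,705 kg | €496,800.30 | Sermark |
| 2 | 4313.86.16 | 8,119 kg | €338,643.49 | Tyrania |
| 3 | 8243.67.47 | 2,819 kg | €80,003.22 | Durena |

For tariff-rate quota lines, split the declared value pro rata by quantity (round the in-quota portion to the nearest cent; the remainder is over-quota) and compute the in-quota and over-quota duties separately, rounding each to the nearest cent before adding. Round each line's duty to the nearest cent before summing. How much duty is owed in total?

€117,991.68

Line 1 (3617.21.90, Sermark, 2,705 kg, €496,800.30):
Base rate for 3617.21.90 is 16.5%.
Duty = €496,800.30 × 16.5% = €81,972.05.
Line 2 (4313.86.16, Tyrania, 8,119 kg, €338,643.49):
Code 4313.86.16 is under a tariff-rate quota (threshold 4,702 kg). In-quota: 4,702 kg at 2.5%; over-quota: 3,417 kg at 16.5%.
Pro-rata value split: in-quota = €338,643.49 × 4,702/8,119 = €196,120.42; over-quota = €338,643.49 − €196,120.42 = €142,523.07.
In-quota duty = €196,120.42 × 2.5% = €4,903.01. Over-quota duty = €142,523.07 × 16.5% = €23,516.31.
Line duty = €4,903.01 + €23,516.31 = €28,419.32.
Line 3 (8243.67.47, Durena, 2,819 kg, €80,003.22):
Base rate for 8243.67.47 is 14.5%.
Origin Durena qualifies under the Coron–Durena agreement and 8243.67.47 is covered: preferential rate 9.5% applies instead.
The additional-duty order on 8243.67.47 targets Sermark, not Durena; it does not apply.
Duty = €80,003.22 × 9.5% = €7,600.31.
Total = €81,972.05 + €28,419.32 + €7,600.31 = €117,991.68.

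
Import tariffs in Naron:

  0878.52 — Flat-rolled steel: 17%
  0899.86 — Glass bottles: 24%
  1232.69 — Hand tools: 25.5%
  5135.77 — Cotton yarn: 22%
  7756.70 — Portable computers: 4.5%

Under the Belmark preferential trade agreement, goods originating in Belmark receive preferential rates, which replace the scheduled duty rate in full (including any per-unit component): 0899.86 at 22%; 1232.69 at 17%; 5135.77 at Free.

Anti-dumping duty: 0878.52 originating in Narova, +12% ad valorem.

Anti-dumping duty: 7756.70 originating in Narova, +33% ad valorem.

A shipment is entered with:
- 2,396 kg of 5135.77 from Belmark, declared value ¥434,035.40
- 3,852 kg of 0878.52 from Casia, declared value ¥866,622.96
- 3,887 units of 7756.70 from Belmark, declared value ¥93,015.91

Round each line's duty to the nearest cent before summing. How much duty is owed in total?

Line 1 (5135.77, Belmark, 2,396 kg, ¥434,035.40):
Base rate for 5135.77 is 22%.
Origin Belmark qualifies under the Naron–Belmark agreement and 5135.77 is covered: preferential rate Free applies instead.
Duty = ¥434,035.40 × 0% = ¥0.00.
Line 2 (0878.52, Casia, 3,852 kg, ¥866,622.96):
Base rate for 0878.52 is 17%.
The additional-duty order on 0878.52 targets Narova, not Casia; it does not apply.
Duty = ¥866,622.96 × 17% = ¥147,325.90.
Line 3 (7756.70, Belmark, 3,887 units, ¥93,015.91):
Base rate for 7756.70 is 4.5%.
Origin Belmark is the FTA partner but 7756.70 is not on the preference list; base rate stands.
The additional-duty order on 7756.70 targets Narova, not Belmark; it does not apply.
Duty = ¥93,015.91 × 4.5% = ¥4,185.72.
Total = ¥0.00 + ¥147,325.90 + ¥4,185.72 = ¥151,511.62.

¥151,511.62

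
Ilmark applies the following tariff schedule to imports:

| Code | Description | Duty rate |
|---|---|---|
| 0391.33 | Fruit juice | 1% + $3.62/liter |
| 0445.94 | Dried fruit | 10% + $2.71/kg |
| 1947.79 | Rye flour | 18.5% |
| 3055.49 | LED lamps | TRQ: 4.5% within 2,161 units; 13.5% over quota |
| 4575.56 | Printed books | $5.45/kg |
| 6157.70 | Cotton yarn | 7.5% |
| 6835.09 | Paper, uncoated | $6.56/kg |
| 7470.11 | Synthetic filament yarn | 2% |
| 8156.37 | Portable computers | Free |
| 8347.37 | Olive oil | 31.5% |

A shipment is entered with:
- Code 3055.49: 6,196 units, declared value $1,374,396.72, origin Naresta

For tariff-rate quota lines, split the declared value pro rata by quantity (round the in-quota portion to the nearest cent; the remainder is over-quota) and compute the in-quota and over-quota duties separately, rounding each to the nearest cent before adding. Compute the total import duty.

$142,401.79

Line 1 (3055.49, Naresta, 6,196 units, $1,374,396.72):
Code 3055.49 is under a tariff-rate quota (threshold 2,161 units). In-quota: 2,161 units at 4.5%; over-quota: 4,035 units at 13.5%.
Pro-rata value split: in-quota = $1,374,396.72 × 2,161/6,196 = $479,353.02; over-quota = $1,374,396.72 − $479,353.02 = $895,043.70.
In-quota duty = $479,353.02 × 4.5% = $21,570.89. Over-quota duty = $895,043.70 × 13.5% = $120,830.90.
Line duty = $21,570.89 + $120,830.90 = $142,401.79.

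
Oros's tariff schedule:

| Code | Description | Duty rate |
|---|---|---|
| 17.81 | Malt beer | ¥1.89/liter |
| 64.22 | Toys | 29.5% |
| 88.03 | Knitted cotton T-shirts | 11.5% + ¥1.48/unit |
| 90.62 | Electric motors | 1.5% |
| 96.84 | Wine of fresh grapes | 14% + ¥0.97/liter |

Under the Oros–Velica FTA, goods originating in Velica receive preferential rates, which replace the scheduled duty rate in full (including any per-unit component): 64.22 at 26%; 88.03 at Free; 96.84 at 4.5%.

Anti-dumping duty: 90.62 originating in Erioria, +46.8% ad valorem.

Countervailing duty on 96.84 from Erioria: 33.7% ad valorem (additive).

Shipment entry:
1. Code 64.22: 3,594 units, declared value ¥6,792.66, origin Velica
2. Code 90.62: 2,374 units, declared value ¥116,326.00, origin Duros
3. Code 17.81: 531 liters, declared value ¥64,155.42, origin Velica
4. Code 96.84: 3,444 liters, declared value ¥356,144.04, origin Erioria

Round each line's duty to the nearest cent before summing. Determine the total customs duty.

Line 1 (64.22, Velica, 3,594 units, ¥6,792.66):
Base rate for 64.22 is 29.5%.
Origin Velica qualifies under the Oros–Velica agreement and 64.22 is covered: preferential rate 26% applies instead.
Duty = ¥6,792.66 × 26% = ¥1,766.09.
Line 2 (90.62, Duros, 2,374 units, ¥116,326.00):
Base rate for 90.62 is 1.5%.
The additional-duty order on 90.62 targets Erioria, not Duros; it does not apply.
Duty = ¥116,326.00 × 1.5% = ¥1,744.89.
Line 3 (17.81, Velica, 531 liters, ¥64,155.42):
Base rate for 17.81 is ¥1.89/liter.
Origin Velica is the FTA partner but 17.81 is not on the preference list; base rate stands.
Duty = 531 × ¥1.89 = ¥1,003.59.
Line 4 (96.84, Erioria, 3,444 liters, ¥356,144.04):
Base rate for 96.84 is 14% + ¥0.97/liter.
96.84 has an FTA preferential rate, but origin Erioria is not Velica; base rate stands.
Additional duty on 96.84 from Erioria: +33.7%. Applied ad valorem rate: 14% + 33.7% = 47.7%.
Duty = ¥356,144.04 × 47.7% + 3,444 × ¥0.97 = ¥173,221.39.
Total = ¥1,766.09 + ¥1,744.89 + ¥1,003.59 + ¥173,221.39 = ¥177,735.96.

¥177,735.96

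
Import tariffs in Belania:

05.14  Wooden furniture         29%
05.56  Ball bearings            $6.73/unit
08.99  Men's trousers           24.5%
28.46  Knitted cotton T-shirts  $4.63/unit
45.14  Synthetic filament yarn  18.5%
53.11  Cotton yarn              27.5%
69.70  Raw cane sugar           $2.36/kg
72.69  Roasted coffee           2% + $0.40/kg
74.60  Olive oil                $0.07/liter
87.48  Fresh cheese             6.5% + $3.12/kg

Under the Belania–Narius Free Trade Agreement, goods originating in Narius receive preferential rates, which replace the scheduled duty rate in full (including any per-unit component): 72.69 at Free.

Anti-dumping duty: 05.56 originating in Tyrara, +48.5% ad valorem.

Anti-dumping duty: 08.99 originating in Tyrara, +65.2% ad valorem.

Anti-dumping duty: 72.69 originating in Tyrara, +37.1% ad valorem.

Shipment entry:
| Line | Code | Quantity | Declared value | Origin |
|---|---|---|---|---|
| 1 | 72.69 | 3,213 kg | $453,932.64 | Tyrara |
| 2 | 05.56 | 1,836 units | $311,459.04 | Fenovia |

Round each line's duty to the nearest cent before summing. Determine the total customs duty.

Line 1 (72.69, Tyrara, 3,213 kg, $453,932.64):
Base rate for 72.69 is 2% + $0.40/kg.
72.69 has an FTA preferential rate, but origin Tyrara is not Narius; base rate stands.
Additional duty on 72.69 from Tyrara: +37.1%. Applied ad valorem rate: 2% + 37.1% = 39.1%.
Duty = $453,932.64 × 39.1% + 3,213 × $0.40 = $178,772.86.
Line 2 (05.56, Fenovia, 1,836 units, $311,459.04):
Base rate for 05.56 is $6.73/unit.
The additional-duty order on 05.56 targets Tyrara, not Fenovia; it does not apply.
Duty = 1,836 × $6.73 = $12,356.28.
Total = $178,772.86 + $12,356.28 = $191,129.14.

$191,129.14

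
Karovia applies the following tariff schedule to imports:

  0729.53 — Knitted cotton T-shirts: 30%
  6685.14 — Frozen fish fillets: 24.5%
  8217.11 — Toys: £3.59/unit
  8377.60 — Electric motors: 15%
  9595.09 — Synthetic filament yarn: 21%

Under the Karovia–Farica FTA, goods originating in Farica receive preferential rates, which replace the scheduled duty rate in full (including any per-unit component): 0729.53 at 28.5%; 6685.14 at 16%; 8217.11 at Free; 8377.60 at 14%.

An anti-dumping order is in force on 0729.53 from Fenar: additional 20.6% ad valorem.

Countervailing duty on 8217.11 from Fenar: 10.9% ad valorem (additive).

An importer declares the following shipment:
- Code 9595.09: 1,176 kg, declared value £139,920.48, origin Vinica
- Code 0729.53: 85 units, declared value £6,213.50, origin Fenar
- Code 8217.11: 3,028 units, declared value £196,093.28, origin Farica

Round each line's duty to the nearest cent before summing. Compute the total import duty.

£32,527.33

Line 1 (9595.09, Vinica, 1,176 kg, £139,920.48):
Base rate for 9595.09 is 21%.
Duty = £139,920.48 × 21% = £29,383.30.
Line 2 (0729.53, Fenar, 85 units, £6,213.50):
Base rate for 0729.53 is 30%.
0729.53 has an FTA preferential rate, but origin Fenar is not Farica; base rate stands.
Additional duty on 0729.53 from Fenar: +20.6%. Applied ad valorem rate: 30% + 20.6% = 50.6%.
Duty = £6,213.50 × 50.6% = £3,144.03.
Line 3 (8217.11, Farica, 3,028 units, £196,093.28):
Base rate for 8217.11 is £3.59/unit.
Origin Farica qualifies under the Karovia–Farica agreement and 8217.11 is covered: preferential rate Free applies instead.
The additional-duty order on 8217.11 targets Fenar, not Farica; it does not apply.
Duty = £196,093.28 × 0% = £0.00.
Total = £29,383.30 + £3,144.03 + £0.00 = £32,527.33.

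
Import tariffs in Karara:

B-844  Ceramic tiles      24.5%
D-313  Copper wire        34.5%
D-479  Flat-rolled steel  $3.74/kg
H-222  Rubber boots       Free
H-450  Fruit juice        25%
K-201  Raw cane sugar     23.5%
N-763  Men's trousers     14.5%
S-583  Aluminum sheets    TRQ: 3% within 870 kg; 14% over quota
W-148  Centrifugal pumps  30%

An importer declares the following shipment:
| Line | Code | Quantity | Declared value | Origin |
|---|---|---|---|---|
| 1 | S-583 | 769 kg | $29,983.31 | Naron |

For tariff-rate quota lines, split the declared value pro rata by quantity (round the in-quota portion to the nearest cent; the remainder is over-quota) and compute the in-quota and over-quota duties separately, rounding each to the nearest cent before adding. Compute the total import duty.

$899.50

Line 1 (S-583, Naron, 769 kg, $29,983.31):
Code S-583 is under a tariff-rate quota (threshold 870 kg). Quantity 769 kg is within the quota, so the in-quota rate 3% applies to the full value.
Duty = $29,983.31 × 3% = $899.50.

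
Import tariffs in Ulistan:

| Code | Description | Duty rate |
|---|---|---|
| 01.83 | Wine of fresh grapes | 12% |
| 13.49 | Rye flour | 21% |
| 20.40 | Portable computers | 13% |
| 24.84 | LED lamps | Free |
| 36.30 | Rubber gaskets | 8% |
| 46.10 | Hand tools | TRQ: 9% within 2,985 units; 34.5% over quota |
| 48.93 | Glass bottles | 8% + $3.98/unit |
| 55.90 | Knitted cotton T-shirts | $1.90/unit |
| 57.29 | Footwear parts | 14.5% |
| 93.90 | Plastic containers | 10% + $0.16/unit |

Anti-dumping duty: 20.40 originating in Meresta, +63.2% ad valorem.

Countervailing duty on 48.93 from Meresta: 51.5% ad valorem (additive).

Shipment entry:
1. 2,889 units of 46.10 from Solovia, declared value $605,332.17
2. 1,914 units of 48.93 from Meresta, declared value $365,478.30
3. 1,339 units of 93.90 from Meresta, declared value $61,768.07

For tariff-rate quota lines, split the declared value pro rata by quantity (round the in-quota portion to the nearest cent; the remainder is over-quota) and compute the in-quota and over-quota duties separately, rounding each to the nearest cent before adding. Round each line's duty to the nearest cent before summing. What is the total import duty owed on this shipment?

$285,948.26

Line 1 (46.10, Solovia, 2,889 units, $605,332.17):
Code 46.10 is under a tariff-rate quota (threshold 2,985 units). Quantity 2,889 units is within the quota, so the in-quota rate 9% applies to the full value.
Duty = $605,332.17 × 9% = $54,479.90.
Line 2 (48.93, Meresta, 1,914 units, $365,478.30):
Base rate for 48.93 is 8% + $3.98/unit.
Additional duty on 48.93 from Meresta: +51.5%. Applied ad valorem rate: 8% + 51.5% = 59.5%.
Duty = $365,478.30 × 59.5% + 1,914 × $3.98 = $225,077.31.
Line 3 (93.90, Meresta, 1,339 units, $61,768.07):
Base rate for 93.90 is 10% + $0.16/unit.
Duty = $61,768.07 × 10% + 1,339 × $0.16 = $6,391.05.
Total = $54,479.90 + $225,077.31 + $6,391.05 = $285,948.26.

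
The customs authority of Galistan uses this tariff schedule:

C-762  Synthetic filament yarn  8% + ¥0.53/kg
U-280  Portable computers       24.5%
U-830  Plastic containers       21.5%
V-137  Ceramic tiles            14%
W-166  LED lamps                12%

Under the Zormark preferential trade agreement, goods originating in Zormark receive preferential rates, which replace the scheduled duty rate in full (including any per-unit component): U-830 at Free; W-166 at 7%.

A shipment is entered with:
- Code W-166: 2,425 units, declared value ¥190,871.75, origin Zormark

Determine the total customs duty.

¥13,361.02

Line 1 (W-166, Zormark, 2,425 units, ¥190,871.75):
Base rate for W-166 is 12%.
Origin Zormark qualifies under the Galistan–Zormark agreement and W-166 is covered: preferential rate 7% applies instead.
Duty = ¥190,871.75 × 7% = ¥13,361.02.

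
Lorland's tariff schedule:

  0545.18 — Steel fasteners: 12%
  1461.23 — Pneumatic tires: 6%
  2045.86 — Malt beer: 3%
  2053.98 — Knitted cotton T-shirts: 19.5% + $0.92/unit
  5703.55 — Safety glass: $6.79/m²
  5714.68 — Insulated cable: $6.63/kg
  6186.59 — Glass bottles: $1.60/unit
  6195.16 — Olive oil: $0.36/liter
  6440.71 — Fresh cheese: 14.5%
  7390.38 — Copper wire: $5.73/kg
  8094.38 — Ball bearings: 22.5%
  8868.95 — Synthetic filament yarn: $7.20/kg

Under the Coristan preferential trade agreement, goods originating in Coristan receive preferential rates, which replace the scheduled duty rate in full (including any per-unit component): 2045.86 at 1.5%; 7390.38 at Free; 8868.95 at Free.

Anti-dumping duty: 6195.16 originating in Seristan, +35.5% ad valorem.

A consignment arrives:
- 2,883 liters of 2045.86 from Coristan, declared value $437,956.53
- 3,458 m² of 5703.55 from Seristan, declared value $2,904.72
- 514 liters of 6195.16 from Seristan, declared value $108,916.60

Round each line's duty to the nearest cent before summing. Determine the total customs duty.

Line 1 (2045.86, Coristan, 2,883 liters, $437,956.53):
Base rate for 2045.86 is 3%.
Origin Coristan qualifies under the Lorland–Coristan agreement and 2045.86 is covered: preferential rate 1.5% applies instead.
Duty = $437,956.53 × 1.5% = $6,569.35.
Line 2 (5703.55, Seristan, 3,458 m², $2,904.72):
Base rate for 5703.55 is $6.79/m².
Duty = 3,458 × $6.79 = $23,479.82.
Line 3 (6195.16, Seristan, 514 liters, $108,916.60):
Base rate for 6195.16 is $0.36/liter.
Additional duty on 6195.16 from Seristan: +35.5% ad valorem. Applied ad valorem rate = 35.5%.
Duty = $108,916.60 × 35.5% + 514 × $0.36 = $38,850.43.
Total = $6,569.35 + $23,479.82 + $38,850.43 = $68,899.60.

$68,899.60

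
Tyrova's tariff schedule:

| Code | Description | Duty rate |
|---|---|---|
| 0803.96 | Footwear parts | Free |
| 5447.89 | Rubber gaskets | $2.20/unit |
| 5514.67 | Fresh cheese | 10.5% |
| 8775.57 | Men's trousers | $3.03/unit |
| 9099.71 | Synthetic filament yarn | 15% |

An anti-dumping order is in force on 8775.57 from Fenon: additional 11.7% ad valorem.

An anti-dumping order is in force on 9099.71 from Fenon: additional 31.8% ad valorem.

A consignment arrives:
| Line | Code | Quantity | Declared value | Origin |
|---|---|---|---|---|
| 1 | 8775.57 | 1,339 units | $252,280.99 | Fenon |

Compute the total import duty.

$33,574.05

Line 1 (8775.57, Fenon, 1,339 units, $252,280.99):
Base rate for 8775.57 is $3.03/unit.
Additional duty on 8775.57 from Fenon: +11.7% ad valorem. Applied ad valorem rate = 11.7%.
Duty = $252,280.99 × 11.7% + 1,339 × $3.03 = $33,574.05.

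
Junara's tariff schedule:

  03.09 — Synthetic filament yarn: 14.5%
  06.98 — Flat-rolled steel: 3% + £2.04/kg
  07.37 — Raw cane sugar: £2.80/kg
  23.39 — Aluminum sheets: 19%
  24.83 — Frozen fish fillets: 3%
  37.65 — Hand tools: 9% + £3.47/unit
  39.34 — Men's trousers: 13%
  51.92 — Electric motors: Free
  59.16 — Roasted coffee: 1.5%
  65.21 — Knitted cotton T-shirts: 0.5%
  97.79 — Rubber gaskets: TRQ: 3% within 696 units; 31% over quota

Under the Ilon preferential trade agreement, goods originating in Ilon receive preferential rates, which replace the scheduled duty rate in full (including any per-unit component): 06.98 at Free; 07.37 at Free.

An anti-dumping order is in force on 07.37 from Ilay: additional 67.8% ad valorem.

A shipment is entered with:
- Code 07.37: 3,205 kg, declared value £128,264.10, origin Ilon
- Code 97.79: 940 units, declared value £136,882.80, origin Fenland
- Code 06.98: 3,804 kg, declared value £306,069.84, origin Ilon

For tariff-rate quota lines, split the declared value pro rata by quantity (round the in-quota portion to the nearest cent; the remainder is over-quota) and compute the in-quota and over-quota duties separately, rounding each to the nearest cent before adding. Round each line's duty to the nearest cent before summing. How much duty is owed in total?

Line 1 (07.37, Ilon, 3,205 kg, £128,264.10):
Base rate for 07.37 is £2.80/kg.
Origin Ilon qualifies under the Junara–Ilon agreement and 07.37 is covered: preferential rate Free applies instead.
The additional-duty order on 07.37 targets Ilay, not Ilon; it does not apply.
Duty = £128,264.10 × 0% = £0.00.
Line 2 (97.79, Fenland, 940 units, £136,882.80):
Code 97.79 is under a tariff-rate quota (threshold 696 units). In-quota: 696 units at 3%; over-quota: 244 units at 31%.
Pro-rata value split: in-quota = £136,882.80 × 696/940 = £101,351.52; over-quota = £136,882.80 − £101,351.52 = £35,531.28.
In-quota duty = £101,351.52 × 3% = £3,040.55. Over-quota duty = £35,531.28 × 31% = £11,014.70.
Line duty = £3,040.55 + £11,014.70 = £14,055.25.
Line 3 (06.98, Ilon, 3,804 kg, £306,069.84):
Base rate for 06.98 is 3% + £2.04/kg.
Origin Ilon qualifies under the Junara–Ilon agreement and 06.98 is covered: preferential rate Free applies instead.
Duty = £306,069.84 × 0% = £0.00.
Total = £0.00 + £14,055.25 + £0.00 = £14,055.25.

£14,055.25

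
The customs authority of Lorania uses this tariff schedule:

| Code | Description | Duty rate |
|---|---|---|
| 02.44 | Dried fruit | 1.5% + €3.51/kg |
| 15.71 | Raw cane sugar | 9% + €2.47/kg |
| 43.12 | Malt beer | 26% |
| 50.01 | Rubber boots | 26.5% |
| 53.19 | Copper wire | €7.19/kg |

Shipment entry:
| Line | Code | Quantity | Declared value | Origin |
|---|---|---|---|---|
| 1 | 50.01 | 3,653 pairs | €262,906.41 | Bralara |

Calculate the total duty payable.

€69,670.20

Line 1 (50.01, Bralara, 3,653 pairs, €262,906.41):
Base rate for 50.01 is 26.5%.
Duty = €262,906.41 × 26.5% = €69,670.20.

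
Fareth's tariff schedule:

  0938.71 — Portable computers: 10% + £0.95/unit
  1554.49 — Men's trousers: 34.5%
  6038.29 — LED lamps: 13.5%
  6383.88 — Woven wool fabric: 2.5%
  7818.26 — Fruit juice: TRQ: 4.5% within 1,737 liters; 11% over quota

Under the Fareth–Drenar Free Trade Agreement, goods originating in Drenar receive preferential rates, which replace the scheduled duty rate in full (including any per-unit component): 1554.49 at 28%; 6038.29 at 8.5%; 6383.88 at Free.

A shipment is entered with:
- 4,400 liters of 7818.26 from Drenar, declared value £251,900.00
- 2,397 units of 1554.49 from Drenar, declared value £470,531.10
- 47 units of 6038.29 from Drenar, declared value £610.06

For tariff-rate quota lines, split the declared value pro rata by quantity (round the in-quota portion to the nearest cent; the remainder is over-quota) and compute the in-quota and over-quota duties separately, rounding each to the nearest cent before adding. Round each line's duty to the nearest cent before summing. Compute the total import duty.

Line 1 (7818.26, Drenar, 4,400 liters, £251,900.00):
Code 7818.26 is under a tariff-rate quota (threshold 1,737 liters). In-quota: 1,737 liters at 4.5%; over-quota: 2,663 liters at 11%.
Pro-rata value split: in-quota = £251,900.00 × 1,737/4,400 = £99,443.25; over-quota = £251,900.00 − £99,443.25 = £152,456.75.
In-quota duty = £99,443.25 × 4.5% = £4,474.95. Over-quota duty = £152,456.75 × 11% = £16,770.24.
Line duty = £4,474.95 + £16,770.24 = £21,245.19.
Line 2 (1554.49, Drenar, 2,397 units, £470,531.10):
Base rate for 1554.49 is 34.5%.
Origin Drenar qualifies under the Fareth–Drenar agreement and 1554.49 is covered: preferential rate 28% applies instead.
Duty = £470,531.10 × 28% = £131,748.71.
Line 3 (6038.29, Drenar, 47 units, £610.06):
Base rate for 6038.29 is 13.5%.
Origin Drenar qualifies under the Fareth–Drenar agreement and 6038.29 is covered: preferential rate 8.5% applies instead.
Duty = £610.06 × 8.5% = £51.86.
Total = £21,245.19 + £131,748.71 + £51.86 = £153,045.76.

£153,045.76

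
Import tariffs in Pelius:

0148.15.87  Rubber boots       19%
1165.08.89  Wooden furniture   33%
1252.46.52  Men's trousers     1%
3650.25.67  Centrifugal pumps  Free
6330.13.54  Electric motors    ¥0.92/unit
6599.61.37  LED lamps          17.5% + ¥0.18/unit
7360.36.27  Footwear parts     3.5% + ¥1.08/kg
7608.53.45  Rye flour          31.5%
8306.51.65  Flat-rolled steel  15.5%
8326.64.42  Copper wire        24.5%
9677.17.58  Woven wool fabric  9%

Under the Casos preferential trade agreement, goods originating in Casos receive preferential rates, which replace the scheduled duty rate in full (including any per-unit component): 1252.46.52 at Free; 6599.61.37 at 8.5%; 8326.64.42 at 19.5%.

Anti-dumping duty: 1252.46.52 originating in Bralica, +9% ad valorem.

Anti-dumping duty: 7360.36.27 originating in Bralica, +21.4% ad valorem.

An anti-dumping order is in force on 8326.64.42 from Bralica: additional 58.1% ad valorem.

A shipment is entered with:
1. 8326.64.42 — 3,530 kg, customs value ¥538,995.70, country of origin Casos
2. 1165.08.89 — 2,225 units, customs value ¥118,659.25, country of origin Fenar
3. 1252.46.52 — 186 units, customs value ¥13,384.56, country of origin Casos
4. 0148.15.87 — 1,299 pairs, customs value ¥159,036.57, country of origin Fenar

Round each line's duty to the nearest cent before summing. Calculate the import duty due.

Line 1 (8326.64.42, Casos, 3,530 kg, ¥538,995.70):
Base rate for 8326.64.42 is 24.5%.
Origin Casos qualifies under the Pelius–Casos agreement and 8326.64.42 is covered: preferential rate 19.5% applies instead.
The additional-duty order on 8326.64.42 targets Bralica, not Casos; it does not apply.
Duty = ¥538,995.70 × 19.5% = ¥105,104.16.
Line 2 (1165.08.89, Fenar, 2,225 units, ¥118,659.25):
Base rate for 1165.08.89 is 33%.
Duty = ¥118,659.25 × 33% = ¥39,157.55.
Line 3 (1252.46.52, Casos, 186 units, ¥13,384.56):
Base rate for 1252.46.52 is 1%.
Origin Casos qualifies under the Pelius–Casos agreement and 1252.46.52 is covered: preferential rate Free applies instead.
The additional-duty order on 1252.46.52 targets Bralica, not Casos; it does not apply.
Duty = ¥13,384.56 × 0% = ¥0.00.
Line 4 (0148.15.87, Fenar, 1,299 pairs, ¥159,036.57):
Base rate for 0148.15.87 is 19%.
Duty = ¥159,036.57 × 19% = ¥30,216.95.
Total = ¥105,104.16 + ¥39,157.55 + ¥0.00 + ¥30,216.95 = ¥174,478.66.

¥174,478.66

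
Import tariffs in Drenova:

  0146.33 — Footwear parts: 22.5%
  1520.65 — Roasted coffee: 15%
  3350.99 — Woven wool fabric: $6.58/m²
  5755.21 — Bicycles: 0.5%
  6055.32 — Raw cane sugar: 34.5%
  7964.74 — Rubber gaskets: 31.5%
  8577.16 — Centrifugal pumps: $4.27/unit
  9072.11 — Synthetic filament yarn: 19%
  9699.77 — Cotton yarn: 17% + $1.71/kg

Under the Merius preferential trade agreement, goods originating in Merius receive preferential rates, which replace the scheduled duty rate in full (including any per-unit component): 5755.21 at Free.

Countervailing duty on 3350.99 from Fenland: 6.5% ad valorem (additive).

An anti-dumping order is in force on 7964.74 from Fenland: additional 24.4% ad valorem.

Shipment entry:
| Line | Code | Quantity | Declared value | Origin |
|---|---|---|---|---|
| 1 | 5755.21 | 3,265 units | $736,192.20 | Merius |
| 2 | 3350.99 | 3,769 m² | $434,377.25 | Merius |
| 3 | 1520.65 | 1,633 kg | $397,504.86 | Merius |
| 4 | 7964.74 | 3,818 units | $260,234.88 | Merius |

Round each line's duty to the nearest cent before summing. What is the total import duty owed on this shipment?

$166,399.74

Line 1 (5755.21, Merius, 3,265 units, $736,192.20):
Base rate for 5755.21 is 0.5%.
Origin Merius qualifies under the Drenova–Merius agreement and 5755.21 is covered: preferential rate Free applies instead.
Duty = $736,192.20 × 0% = $0.00.
Line 2 (3350.99, Merius, 3,769 m², $434,377.25):
Base rate for 3350.99 is $6.58/m².
Origin Merius is the FTA partner but 3350.99 is not on the preference list; base rate stands.
The additional-duty order on 3350.99 targets Fenland, not Merius; it does not apply.
Duty = 3,769 × $6.58 = $24,800.02.
Line 3 (1520.65, Merius, 1,633 kg, $397,504.86):
Base rate for 1520.65 is 15%.
Origin Merius is the FTA partner but 1520.65 is not on the preference list; base rate stands.
Duty = $397,504.86 × 15% = $59,625.73.
Line 4 (7964.74, Merius, 3,818 units, $260,234.88):
Base rate for 7964.74 is 31.5%.
Origin Merius is the FTA partner but 7964.74 is not on the preference list; base rate stands.
The additional-duty order on 7964.74 targets Fenland, not Merius; it does not apply.
Duty = $260,234.88 × 31.5% = $81,973.99.
Total = $0.00 + $24,800.02 + $59,625.73 + $81,973.99 = $166,399.74.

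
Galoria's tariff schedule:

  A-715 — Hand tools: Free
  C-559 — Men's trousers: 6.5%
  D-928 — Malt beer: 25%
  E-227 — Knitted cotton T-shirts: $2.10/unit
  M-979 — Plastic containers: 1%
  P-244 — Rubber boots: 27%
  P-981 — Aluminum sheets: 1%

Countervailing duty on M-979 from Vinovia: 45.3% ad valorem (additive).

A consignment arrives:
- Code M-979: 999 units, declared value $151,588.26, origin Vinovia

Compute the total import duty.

Line 1 (M-979, Vinovia, 999 units, $151,588.26):
Base rate for M-979 is 1%.
Additional duty on M-979 from Vinovia: +45.3%. Applied ad valorem rate: 1% + 45.3% = 46.3%.
Duty = $151,588.26 × 46.3% = $70,185.36.

$70,185.36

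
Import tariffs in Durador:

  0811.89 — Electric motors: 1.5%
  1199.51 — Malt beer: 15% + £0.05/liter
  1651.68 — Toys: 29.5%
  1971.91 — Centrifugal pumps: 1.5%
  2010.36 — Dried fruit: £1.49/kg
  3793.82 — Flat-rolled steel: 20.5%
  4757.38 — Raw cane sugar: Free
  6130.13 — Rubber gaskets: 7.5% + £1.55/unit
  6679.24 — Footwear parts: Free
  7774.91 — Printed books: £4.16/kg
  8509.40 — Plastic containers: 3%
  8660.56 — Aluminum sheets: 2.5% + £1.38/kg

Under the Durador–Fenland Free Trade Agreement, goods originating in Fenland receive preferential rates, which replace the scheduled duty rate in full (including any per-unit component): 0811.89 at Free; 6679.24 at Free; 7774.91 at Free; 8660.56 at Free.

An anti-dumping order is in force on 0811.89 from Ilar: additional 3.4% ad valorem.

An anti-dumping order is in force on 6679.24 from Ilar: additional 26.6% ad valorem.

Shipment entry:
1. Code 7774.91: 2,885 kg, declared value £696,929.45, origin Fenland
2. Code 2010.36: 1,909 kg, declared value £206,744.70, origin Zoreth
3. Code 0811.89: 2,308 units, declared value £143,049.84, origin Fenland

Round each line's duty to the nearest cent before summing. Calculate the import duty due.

Line 1 (7774.91, Fenland, 2,885 kg, £696,929.45):
Base rate for 7774.91 is £4.16/kg.
Origin Fenland qualifies under the Durador–Fenland agreement and 7774.91 is covered: preferential rate Free applies instead.
Duty = £696,929.45 × 0% = £0.00.
Line 2 (2010.36, Zoreth, 1,909 kg, £206,744.70):
Base rate for 2010.36 is £1.49/kg.
Duty = 1,909 × £1.49 = £2,844.41.
Line 3 (0811.89, Fenland, 2,308 units, £143,049.84):
Base rate for 0811.89 is 1.5%.
Origin Fenland qualifies under the Durador–Fenland agreement and 0811.89 is covered: preferential rate Free applies instead.
The additional-duty order on 0811.89 targets Ilar, not Fenland; it does not apply.
Duty = £143,049.84 × 0% = £0.00.
Total = £0.00 + £2,844.41 + £0.00 = £2,844.41.

£2,844.41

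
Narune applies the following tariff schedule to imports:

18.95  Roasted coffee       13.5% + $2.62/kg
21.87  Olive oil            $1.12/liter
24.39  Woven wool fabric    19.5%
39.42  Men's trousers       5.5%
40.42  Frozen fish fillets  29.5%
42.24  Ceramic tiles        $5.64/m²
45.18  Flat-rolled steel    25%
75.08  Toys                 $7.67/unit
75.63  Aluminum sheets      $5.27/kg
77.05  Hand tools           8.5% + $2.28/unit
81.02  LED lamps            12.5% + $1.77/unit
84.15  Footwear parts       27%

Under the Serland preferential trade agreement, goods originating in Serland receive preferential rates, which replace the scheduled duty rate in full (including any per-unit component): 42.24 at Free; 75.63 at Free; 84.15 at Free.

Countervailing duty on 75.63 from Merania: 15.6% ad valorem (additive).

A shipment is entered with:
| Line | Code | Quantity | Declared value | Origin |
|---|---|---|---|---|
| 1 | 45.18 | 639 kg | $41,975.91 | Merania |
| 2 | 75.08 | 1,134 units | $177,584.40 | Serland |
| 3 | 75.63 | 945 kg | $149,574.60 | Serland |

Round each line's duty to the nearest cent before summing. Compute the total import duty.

$19,191.76

Line 1 (45.18, Merania, 639 kg, $41,975.91):
Base rate for 45.18 is 25%.
Duty = $41,975.91 × 25% = $10,493.98.
Line 2 (75.08, Serland, 1,134 units, $177,584.40):
Base rate for 75.08 is $7.67/unit.
Origin Serland is the FTA partner but 75.08 is not on the preference list; base rate stands.
Duty = 1,134 × $7.67 = $8,697.78.
Line 3 (75.63, Serland, 945 kg, $149,574.60):
Base rate for 75.63 is $5.27/kg.
Origin Serland qualifies under the Narune–Serland agreement and 75.63 is covered: preferential rate Free applies instead.
The additional-duty order on 75.63 targets Merania, not Serland; it does not apply.
Duty = $149,574.60 × 0% = $0.00.
Total = $10,493.98 + $8,697.78 + $0.00 = $19,191.76.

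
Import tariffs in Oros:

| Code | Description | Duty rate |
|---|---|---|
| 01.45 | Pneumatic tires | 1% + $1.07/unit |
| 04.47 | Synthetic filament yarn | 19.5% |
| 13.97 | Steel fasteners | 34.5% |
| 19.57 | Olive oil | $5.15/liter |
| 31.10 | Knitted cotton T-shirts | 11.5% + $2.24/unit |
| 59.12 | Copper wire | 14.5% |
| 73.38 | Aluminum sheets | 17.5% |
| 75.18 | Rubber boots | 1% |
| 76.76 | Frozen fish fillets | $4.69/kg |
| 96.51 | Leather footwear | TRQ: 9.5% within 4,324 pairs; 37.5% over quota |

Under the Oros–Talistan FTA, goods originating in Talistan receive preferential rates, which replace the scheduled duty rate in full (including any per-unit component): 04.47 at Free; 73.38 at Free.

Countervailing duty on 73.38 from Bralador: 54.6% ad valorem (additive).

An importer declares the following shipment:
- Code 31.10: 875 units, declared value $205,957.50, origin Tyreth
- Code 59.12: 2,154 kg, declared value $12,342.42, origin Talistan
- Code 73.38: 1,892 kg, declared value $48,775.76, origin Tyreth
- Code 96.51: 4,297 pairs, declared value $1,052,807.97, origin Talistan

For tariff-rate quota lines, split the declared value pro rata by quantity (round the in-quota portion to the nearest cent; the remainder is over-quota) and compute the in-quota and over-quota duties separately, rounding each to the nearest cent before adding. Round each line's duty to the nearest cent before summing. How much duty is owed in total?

$135,987.28

Line 1 (31.10, Tyreth, 875 units, $205,957.50):
Base rate for 31.10 is 11.5% + $2.24/unit.
Duty = $205,957.50 × 11.5% + 875 × $2.24 = $25,645.11.
Line 2 (59.12, Talistan, 2,154 kg, $12,342.42):
Base rate for 59.12 is 14.5%.
Origin Talistan is the FTA partner but 59.12 is not on the preference list; base rate stands.
Duty = $12,342.42 × 14.5% = $1,789.65.
Line 3 (73.38, Tyreth, 1,892 kg, $48,775.76):
Base rate for 73.38 is 17.5%.
73.38 has an FTA preferential rate, but origin Tyreth is not Talistan; base rate stands.
The additional-duty order on 73.38 targets Bralador, not Tyreth; it does not apply.
Duty = $48,775.76 × 17.5% = $8,535.76.
Line 4 (96.51, Talistan, 4,297 pairs, $1,052,807.97):
Code 96.51 is under a tariff-rate quota (threshold 4,324 pairs). Quantity 4,297 pairs is within the quota, so the in-quota rate 9.5% applies to the full value.
Duty = $1,052,807.97 × 9.5% = $100,016.76.
Total = $25,645.11 + $1,789.65 + $8,535.76 + $100,016.76 = $135,987.28.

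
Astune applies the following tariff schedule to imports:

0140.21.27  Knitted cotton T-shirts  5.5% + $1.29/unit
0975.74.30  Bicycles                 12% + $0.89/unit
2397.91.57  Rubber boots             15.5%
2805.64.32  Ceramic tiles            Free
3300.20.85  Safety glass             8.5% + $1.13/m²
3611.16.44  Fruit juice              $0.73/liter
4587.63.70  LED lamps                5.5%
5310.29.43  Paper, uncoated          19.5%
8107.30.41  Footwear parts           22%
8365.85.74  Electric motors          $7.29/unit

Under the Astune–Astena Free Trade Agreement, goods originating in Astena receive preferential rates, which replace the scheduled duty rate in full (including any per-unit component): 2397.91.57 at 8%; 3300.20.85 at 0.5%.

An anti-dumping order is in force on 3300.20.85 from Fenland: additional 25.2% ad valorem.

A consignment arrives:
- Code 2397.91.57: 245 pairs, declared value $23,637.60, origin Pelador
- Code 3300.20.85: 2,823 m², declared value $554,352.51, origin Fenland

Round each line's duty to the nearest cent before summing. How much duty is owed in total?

$193,670.62

Line 1 (2397.91.57, Pelador, 245 pairs, $23,637.60):
Base rate for 2397.91.57 is 15.5%.
2397.91.57 has an FTA preferential rate, but origin Pelador is not Astena; base rate stands.
Duty = $23,637.60 × 15.5% = $3,663.83.
Line 2 (3300.20.85, Fenland, 2,823 m², $554,352.51):
Base rate for 3300.20.85 is 8.5% + $1.13/m².
3300.20.85 has an FTA preferential rate, but origin Fenland is not Astena; base rate stands.
Additional duty on 3300.20.85 from Fenland: +25.2%. Applied ad valorem rate: 8.5% + 25.2% = 33.7%.
Duty = $554,352.51 × 33.7% + 2,823 × $1.13 = $190,006.79.
Total = $3,663.83 + $190,006.79 = $193,670.62.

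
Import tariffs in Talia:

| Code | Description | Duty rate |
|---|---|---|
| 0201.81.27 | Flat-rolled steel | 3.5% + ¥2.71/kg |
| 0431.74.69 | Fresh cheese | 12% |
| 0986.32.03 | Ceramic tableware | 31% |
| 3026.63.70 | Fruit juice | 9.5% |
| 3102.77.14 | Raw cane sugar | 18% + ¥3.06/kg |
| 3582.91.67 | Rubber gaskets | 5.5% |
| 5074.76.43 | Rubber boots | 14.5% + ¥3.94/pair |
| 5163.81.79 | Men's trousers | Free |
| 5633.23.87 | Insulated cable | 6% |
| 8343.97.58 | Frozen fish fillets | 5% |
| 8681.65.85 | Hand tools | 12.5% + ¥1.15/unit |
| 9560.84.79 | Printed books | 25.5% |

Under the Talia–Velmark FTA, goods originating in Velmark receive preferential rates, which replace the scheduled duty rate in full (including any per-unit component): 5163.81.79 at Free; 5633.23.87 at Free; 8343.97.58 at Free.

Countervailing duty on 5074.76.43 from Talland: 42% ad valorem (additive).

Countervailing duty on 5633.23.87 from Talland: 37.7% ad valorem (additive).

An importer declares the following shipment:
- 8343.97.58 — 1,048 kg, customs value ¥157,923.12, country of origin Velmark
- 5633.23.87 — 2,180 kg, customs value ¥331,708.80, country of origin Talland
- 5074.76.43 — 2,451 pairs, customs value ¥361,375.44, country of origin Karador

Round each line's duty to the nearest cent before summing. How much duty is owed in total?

¥207,013.13

Line 1 (8343.97.58, Velmark, 1,048 kg, ¥157,923.12):
Base rate for 8343.97.58 is 5%.
Origin Velmark qualifies under the Talia–Velmark agreement and 8343.97.58 is covered: preferential rate Free applies instead.
Duty = ¥157,923.12 × 0% = ¥0.00.
Line 2 (5633.23.87, Talland, 2,180 kg, ¥331,708.80):
Base rate for 5633.23.87 is 6%.
5633.23.87 has an FTA preferential rate, but origin Talland is not Velmark; base rate stands.
Additional duty on 5633.23.87 from Talland: +37.7%. Applied ad valorem rate: 6% + 37.7% = 43.7%.
Duty = ¥331,708.80 × 43.7% = ¥144,956.75.
Line 3 (5074.76.43, Karador, 2,451 pairs, ¥361,375.44):
Base rate for 5074.76.43 is 14.5% + ¥3.94/pair.
The additional-duty order on 5074.76.43 targets Talland, not Karador; it does not apply.
Duty = ¥361,375.44 × 14.5% + 2,451 × ¥3.94 = ¥62,056.38.
Total = ¥0.00 + ¥144,956.75 + ¥62,056.38 = ¥207,013.13.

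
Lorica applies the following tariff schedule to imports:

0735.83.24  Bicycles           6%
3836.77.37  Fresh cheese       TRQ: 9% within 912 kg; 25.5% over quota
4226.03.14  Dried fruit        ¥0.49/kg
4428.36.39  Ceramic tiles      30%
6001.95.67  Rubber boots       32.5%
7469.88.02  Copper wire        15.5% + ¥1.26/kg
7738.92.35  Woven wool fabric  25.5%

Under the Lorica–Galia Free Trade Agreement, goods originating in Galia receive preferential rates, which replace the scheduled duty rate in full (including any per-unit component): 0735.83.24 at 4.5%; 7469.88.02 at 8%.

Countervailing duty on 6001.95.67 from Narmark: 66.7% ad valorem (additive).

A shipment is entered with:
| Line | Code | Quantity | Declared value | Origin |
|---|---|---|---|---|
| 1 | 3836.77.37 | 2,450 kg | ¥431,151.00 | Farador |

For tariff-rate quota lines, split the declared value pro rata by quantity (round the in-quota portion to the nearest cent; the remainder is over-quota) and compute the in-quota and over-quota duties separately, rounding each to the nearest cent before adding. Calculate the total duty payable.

Line 1 (3836.77.37, Farador, 2,450 kg, ¥431,151.00):
Code 3836.77.37 is under a tariff-rate quota (threshold 912 kg). In-quota: 912 kg at 9%; over-quota: 1,538 kg at 25.5%.
Pro-rata value split: in-quota = ¥431,151.00 × 912/2,450 = ¥160,493.76; over-quota = ¥431,151.00 − ¥160,493.76 = ¥270,657.24.
In-quota duty = ¥160,493.76 × 9% = ¥14,444.44. Over-quota duty = ¥270,657.24 × 25.5% = ¥69,017.60.
Line duty = ¥14,444.44 + ¥69,017.60 = ¥83,462.04.

¥83,462.04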